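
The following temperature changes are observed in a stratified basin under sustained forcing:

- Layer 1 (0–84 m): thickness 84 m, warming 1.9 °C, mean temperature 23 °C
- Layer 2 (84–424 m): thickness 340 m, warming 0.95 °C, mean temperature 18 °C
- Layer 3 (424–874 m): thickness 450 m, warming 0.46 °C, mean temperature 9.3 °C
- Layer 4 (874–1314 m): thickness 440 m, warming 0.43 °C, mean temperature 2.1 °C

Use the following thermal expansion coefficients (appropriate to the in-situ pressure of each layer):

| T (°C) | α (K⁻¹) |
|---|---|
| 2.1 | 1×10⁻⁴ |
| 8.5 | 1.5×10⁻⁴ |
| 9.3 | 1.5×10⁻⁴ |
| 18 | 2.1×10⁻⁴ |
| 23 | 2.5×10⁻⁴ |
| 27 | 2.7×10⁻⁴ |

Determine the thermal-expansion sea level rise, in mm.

Δh ≈ 158 mm

Layer 1 at 23 °C → α = 2.5×10⁻⁴ K⁻¹
Layer 2 at 18 °C → α = 2.1×10⁻⁴ K⁻¹
Layer 3 at 9.3 °C → α = 1.5×10⁻⁴ K⁻¹
Layer 4 at 2.1 °C → α = 1×10⁻⁴ K⁻¹
2.5×10⁻⁴ × 84 × 1.9 = 0.03990 m
84–424 m: 2.1×10⁻⁴ × 340 × 0.95 = 0.06783 m
424–874 m: 1.5×10⁻⁴ × 0.46 × 450 = 0.03105 m
874–1314 m: 440 × 0.43 × 1×10⁻⁴ = 0.01892 m
Δh = 0.03990 + 0.06783 + 0.03105 + 0.01892 = 0.15770 m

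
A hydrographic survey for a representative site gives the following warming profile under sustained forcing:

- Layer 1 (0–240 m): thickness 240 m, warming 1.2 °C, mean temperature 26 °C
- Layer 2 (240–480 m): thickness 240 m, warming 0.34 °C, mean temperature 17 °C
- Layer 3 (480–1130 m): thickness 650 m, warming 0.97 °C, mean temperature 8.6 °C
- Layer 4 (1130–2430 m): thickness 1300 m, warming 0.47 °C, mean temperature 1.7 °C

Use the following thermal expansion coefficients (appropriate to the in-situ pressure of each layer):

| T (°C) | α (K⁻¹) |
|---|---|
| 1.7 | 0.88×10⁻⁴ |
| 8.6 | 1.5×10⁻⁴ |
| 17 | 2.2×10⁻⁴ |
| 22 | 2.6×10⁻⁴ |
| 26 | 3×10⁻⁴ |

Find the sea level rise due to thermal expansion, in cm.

Layer 1 at 26 °C → α = 3×10⁻⁴ K⁻¹
Layer 2 at 17 °C → α = 2.2×10⁻⁴ K⁻¹
Layer 3 at 8.6 °C → α = 1.5×10⁻⁴ K⁻¹
Layer 4 at 1.7 °C → α = 0.88×10⁻⁴ K⁻¹
0–240 m: 1.2 × 240 × 3×10⁻⁴ = 0.08640 m
240–480 m: 0.34 × 2.2×10⁻⁴ × 240 = 0.017952 m
650 × 0.97 × 1.5×10⁻⁴ = 0.094575 m
1130–2430 m: 0.47 × 0.88×10⁻⁴ × 1300 = 0.053768 m
Δh = 0.08640 + 0.017952 + 0.094575 + 0.053768 = 0.252695 m ≈ 25.3 cm

Δh = 25.3 cm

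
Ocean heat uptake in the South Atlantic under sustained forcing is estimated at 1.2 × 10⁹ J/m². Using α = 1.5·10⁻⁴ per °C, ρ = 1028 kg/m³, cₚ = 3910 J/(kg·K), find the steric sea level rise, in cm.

4.48 cm

Δh = αQ/(ρcₚ) = 1.5×10⁻⁴ × 1.2×10⁹ / (1028 × 3910) ≈ 0.044782 m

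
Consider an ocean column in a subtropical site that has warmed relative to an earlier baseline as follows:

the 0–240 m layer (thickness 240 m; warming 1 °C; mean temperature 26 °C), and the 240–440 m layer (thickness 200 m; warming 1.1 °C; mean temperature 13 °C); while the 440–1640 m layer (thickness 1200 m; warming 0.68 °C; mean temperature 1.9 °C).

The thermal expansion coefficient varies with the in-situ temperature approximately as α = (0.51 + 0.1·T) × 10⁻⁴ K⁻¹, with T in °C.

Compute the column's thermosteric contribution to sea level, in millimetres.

Layer 1: α = (0.51 + 0.1×26)×10⁻⁴ = 3.11×10⁻⁴ K⁻¹
Layer 2: α = (0.51 + 0.1×13)×10⁻⁴ = 1.81×10⁻⁴ K⁻¹
Layer 3: α = (0.51 + 0.1×1.9)×10⁻⁴ = 0.7×10⁻⁴ K⁻¹
3.11×10⁻⁴ × 1 × 240 = 0.07464 m
Layer 2: 1.81×10⁻⁴ × 200 × 1.1 = 0.03982 m
Layer 3: 0.68 × 1200 × 0.7×10⁻⁴ = 0.05712 m
Δh = 0.07464 + 0.03982 + 0.05712 = 0.17158 m ≈ 172 mm

172 mm of thermosteric rise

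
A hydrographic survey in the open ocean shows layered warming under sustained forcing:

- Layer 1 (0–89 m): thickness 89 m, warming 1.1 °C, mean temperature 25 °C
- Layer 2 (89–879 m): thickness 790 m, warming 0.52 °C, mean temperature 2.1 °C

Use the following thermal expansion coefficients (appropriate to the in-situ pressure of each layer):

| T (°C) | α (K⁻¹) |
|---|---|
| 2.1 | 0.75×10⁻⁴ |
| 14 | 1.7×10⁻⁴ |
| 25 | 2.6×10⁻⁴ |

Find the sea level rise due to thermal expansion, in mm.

56 mm

Layer 1 at 25 °C → α = 2.6×10⁻⁴ K⁻¹
Layer 2 at 2.1 °C → α = 0.75×10⁻⁴ K⁻¹
0–89 m: 2.6×10⁻⁴ × 89 × 1.1 = 0.025454 m
790 × 0.75×10⁻⁴ × 0.52 = 0.03081 m
Δh = 0.025454 + 0.03081 = 0.056264 m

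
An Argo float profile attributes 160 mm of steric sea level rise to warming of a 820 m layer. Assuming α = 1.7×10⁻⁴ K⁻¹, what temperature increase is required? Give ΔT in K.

ΔT = Δh/(αH) = 0.16 / (1.7×10⁻⁴ × 820) ≈ 1.148 K

ΔT ≈ 1.15 K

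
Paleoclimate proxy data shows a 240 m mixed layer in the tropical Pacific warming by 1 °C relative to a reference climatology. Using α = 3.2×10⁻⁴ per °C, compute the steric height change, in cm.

Δh = αΔT·H = 3.2×10⁻⁴ × 1 × 240 = 0.07680 m

Δh ≈ 7.68 cm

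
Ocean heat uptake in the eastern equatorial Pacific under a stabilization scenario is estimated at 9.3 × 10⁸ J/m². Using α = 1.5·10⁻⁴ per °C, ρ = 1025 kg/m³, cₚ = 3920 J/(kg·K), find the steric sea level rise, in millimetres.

Δh = 34.7 mm

Δh = αQ/(ρcₚ) = 1.5×10⁻⁴ × 9.3×10⁸ / (1025 × 3920) ≈ 0.034719 m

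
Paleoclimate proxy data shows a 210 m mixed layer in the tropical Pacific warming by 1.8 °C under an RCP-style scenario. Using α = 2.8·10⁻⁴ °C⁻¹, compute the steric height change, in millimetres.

about 110 mm

Δh = αΔT·H = 2.8×10⁻⁴ × 1.8 × 210 = 0.10584 m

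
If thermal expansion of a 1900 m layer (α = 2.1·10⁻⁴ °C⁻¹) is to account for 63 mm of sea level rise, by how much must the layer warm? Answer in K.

ΔT ≈ 0.158 K

ΔT = Δh/(αH) = 0.063 / (2.1×10⁻⁴ × 1900) ≈ 0.1579 K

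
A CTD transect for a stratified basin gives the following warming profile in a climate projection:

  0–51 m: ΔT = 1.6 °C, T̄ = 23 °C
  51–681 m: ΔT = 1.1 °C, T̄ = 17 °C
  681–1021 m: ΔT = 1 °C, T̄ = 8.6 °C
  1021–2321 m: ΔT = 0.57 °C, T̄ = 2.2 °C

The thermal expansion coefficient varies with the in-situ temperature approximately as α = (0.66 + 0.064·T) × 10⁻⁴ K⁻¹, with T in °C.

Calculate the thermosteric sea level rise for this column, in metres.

Layer 1: α = (0.66 + 0.064×23)×10⁻⁴ = 2.132×10⁻⁴ K⁻¹
Layer 2: α = (0.66 + 0.064×17)×10⁻⁴ = 1.748×10⁻⁴ K⁻¹
Layer 3: α = (0.66 + 0.064×8.6)×10⁻⁴ = 1.2104×10⁻⁴ K⁻¹
Layer 4: α = (0.66 + 0.064×2.2)×10⁻⁴ = 0.8008×10⁻⁴ K⁻¹
2.132×10⁻⁴ × 1.6 × 51 = 0.01739712 m
Layer 2: 1.748×10⁻⁴ × 630 × 1.1 = 0.1211364 m
1.2104×10⁻⁴ × 340 × 1 = 0.0411536 m
1021–2321 m: 0.8008×10⁻⁴ × 1300 × 0.57 = 0.05933928 m
Δh = 0.01739712 + 0.1211364 + 0.0411536 + 0.05933928 = 0.2390264 m

Δh ≈ 0.24 m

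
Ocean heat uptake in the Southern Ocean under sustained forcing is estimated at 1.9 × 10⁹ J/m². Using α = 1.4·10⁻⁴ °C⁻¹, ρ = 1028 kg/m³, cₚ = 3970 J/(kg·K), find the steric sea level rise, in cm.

Δh = αQ/(ρcₚ) = 1.4×10⁻⁴ × 1.9×10⁹ / (1028 × 3970) ≈ 0.065178 m

6.5 cm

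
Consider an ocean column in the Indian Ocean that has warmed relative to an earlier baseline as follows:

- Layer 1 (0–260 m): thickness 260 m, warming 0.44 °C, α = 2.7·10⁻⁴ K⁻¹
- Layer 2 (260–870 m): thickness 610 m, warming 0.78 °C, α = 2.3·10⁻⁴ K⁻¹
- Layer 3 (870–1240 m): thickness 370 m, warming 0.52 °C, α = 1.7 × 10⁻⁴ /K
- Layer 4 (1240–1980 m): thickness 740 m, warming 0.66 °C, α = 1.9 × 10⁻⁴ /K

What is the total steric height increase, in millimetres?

0–260 m: 2.7×10⁻⁴ × 0.44 × 260 = 0.030888 m
Layer 2: 0.78 × 610 × 2.3×10⁻⁴ = 0.109434 m
870–1240 m: 1.7×10⁻⁴ × 370 × 0.52 = 0.032708 m
1240–1980 m: 740 × 1.9×10⁻⁴ × 0.66 = 0.092796 m
Δh = 0.030888 + 0.109434 + 0.032708 + 0.092796 = 0.265826 m

Δh = 266 mm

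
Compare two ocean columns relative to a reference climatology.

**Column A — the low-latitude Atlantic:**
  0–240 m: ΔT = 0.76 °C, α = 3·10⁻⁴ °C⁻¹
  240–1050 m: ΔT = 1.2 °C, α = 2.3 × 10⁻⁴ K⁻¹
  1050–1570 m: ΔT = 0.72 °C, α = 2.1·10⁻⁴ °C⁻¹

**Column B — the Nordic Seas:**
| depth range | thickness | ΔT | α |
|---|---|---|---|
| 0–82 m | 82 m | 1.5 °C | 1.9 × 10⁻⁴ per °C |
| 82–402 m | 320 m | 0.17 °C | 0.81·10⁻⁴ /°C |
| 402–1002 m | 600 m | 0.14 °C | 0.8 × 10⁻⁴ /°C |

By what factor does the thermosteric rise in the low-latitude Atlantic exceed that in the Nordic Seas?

10

A Layer 1: 0.76 × 240 × 3×10⁻⁴ = 0.05472 m
A Layer 2: 1.2 × 810 × 2.3×10⁻⁴ = 0.22356 m
A Layer 3: 520 × 0.72 × 2.1×10⁻⁴ = 0.078624 m
A total: 0.356904 m
B 1.5 × 1.9×10⁻⁴ × 82 = 0.02337 m
B Layer 2: 0.17 × 0.81×10⁻⁴ × 320 = 0.0044064 m
B 402–1002 m: 0.14 × 600 × 0.8×10⁻⁴ = 0.00672 m
B total: 0.0344964 m
Ratio: 0.356904 / 0.0344964 ≈ 10.35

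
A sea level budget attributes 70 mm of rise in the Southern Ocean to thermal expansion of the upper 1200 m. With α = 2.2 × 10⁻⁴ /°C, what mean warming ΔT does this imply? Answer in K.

ΔT = Δh/(αH) = 0.07 / (2.2×10⁻⁴ × 1200) ≈ 0.2652 K

0.265 K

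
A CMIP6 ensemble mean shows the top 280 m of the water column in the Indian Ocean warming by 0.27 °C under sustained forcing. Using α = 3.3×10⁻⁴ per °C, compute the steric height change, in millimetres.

Δh = 24.9 mm

Δh = αΔT·H = 3.3×10⁻⁴ × 0.27 × 280 = 0.024948 m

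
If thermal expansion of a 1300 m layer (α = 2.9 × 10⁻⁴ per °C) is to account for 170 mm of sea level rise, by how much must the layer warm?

0.451 K

ΔT = Δh/(αH) = 0.17 / (2.9×10⁻⁴ × 1300) ≈ 0.4509 K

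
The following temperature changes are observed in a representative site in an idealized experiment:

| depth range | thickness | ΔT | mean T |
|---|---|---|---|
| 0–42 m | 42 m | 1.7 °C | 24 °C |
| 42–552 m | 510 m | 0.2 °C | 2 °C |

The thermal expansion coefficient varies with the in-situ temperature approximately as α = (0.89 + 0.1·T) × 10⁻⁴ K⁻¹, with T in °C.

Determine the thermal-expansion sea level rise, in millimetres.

34.6 mm of thermosteric rise

Layer 1: α = (0.89 + 0.1×24)×10⁻⁴ = 3.29×10⁻⁴ K⁻¹
Layer 2: α = (0.89 + 0.1×2)×10⁻⁴ = 1.09×10⁻⁴ K⁻¹
Layer 1: 1.7 × 42 × 3.29×10⁻⁴ = 0.0234906 m
42–552 m: 0.2 × 1.09×10⁻⁴ × 510 = 0.011118 m
Δh = 0.0234906 + 0.011118 = 0.0346086 m ≈ 34.6 mm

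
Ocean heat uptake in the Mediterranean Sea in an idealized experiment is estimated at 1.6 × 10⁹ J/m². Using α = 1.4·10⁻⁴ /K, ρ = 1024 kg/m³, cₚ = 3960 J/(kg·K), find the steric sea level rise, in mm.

Δh = αQ/(ρcₚ) = 1.4×10⁻⁴ × 1.6×10⁹ / (1024 × 3960) ≈ 0.05524 m

Δh = 55 mm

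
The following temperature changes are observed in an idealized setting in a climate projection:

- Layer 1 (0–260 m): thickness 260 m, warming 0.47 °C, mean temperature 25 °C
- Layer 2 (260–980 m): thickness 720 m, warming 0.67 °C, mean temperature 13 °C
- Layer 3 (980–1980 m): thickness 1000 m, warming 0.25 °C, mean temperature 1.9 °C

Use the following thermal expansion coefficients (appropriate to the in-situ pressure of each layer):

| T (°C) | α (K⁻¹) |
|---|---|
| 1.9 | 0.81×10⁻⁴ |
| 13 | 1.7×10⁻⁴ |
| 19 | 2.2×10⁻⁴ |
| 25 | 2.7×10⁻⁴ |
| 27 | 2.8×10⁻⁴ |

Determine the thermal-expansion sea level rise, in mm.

about 135 mm

Layer 1 at 25 °C → α = 2.7×10⁻⁴ K⁻¹
Layer 2 at 13 °C → α = 1.7×10⁻⁴ K⁻¹
Layer 3 at 1.9 °C → α = 0.81×10⁻⁴ K⁻¹
Layer 1: 0.47 × 260 × 2.7×10⁻⁴ = 0.032994 m
260–980 m: 1.7×10⁻⁴ × 0.67 × 720 = 0.082008 m
980–1980 m: 0.25 × 0.81×10⁻⁴ × 1000 = 0.02025 m
Δh = 0.032994 + 0.082008 + 0.02025 = 0.135252 m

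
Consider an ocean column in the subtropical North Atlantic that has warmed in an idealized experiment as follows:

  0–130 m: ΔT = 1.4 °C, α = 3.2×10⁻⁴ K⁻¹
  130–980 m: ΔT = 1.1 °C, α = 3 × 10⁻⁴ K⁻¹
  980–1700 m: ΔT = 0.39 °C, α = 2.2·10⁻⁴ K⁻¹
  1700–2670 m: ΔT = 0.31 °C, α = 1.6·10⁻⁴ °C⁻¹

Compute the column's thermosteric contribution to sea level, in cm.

Δh = 44.9 cm

1.4 × 130 × 3.2×10⁻⁴ = 0.05824 m
Layer 2: 3×10⁻⁴ × 850 × 1.1 = 0.28050 m
980–1700 m: 2.2×10⁻⁴ × 720 × 0.39 = 0.061776 m
1700–2670 m: 0.31 × 1.6×10⁻⁴ × 970 = 0.048112 m
Δh = 0.05824 + 0.28050 + 0.061776 + 0.048112 = 0.448628 m ≈ 44.9 cm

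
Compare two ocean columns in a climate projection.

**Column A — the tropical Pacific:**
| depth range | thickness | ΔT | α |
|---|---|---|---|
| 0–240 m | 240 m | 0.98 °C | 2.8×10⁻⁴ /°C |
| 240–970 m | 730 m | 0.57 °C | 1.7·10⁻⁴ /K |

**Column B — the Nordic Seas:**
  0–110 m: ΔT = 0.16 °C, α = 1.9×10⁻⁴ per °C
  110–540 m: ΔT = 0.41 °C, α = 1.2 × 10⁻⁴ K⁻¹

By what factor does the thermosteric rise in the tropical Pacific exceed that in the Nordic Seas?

A 0–240 m: 0.98 × 240 × 2.8×10⁻⁴ = 0.065856 m
A 0.57 × 1.7×10⁻⁴ × 730 = 0.070737 m
A total: 0.136593 m
B Layer 1: 1.9×10⁻⁴ × 110 × 0.16 = 0.003344 m
B Layer 2: 0.41 × 1.2×10⁻⁴ × 430 = 0.021156 m
B total: 0.02450 m
Ratio: 0.136593 / 0.02450 ≈ 5.575

a factor of 5.6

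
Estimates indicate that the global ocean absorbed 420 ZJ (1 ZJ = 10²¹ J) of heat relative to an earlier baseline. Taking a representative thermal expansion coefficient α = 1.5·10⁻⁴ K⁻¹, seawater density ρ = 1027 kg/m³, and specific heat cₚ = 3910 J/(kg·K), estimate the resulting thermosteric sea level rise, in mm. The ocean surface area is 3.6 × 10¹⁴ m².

Per unit area: Q = 420×10²¹ / (3.6×10¹⁴) ≈ 1.167×10⁹ J/m²
Δh = αQ/(ρcₚ) = 1.5×10⁻⁴ × 1.167×10⁹ / (1027 × 3910) ≈ 0.043593 m

Δh ≈ 43.6 mm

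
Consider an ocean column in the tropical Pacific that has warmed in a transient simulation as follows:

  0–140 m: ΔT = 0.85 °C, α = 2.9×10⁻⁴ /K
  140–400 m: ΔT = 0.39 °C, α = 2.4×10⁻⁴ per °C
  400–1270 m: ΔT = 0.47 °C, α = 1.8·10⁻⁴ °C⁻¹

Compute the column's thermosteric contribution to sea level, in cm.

Δh = 13.2 cm

Layer 1: 0.85 × 140 × 2.9×10⁻⁴ = 0.03451 m
Layer 2: 2.4×10⁻⁴ × 260 × 0.39 = 0.024336 m
Layer 3: 0.47 × 870 × 1.8×10⁻⁴ = 0.073602 m
Δh = 0.03451 + 0.024336 + 0.073602 = 0.132448 m ≈ 13.2 cm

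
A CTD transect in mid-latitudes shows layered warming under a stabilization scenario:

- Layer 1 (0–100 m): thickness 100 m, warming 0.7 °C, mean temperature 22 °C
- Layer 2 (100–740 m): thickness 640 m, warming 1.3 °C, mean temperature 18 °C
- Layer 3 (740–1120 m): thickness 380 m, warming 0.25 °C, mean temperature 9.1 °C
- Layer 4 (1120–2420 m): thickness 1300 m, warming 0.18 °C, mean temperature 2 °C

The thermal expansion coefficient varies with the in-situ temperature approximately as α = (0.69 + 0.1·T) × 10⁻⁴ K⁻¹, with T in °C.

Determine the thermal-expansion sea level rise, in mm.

Layer 1: α = (0.69 + 0.1×22)×10⁻⁴ = 2.89×10⁻⁴ K⁻¹
Layer 2: α = (0.69 + 0.1×18)×10⁻⁴ = 2.49×10⁻⁴ K⁻¹
Layer 3: α = (0.69 + 0.1×9.1)×10⁻⁴ = 1.6×10⁻⁴ K⁻¹
Layer 4: α = (0.69 + 0.1×2)×10⁻⁴ = 0.89×10⁻⁴ K⁻¹
100 × 2.89×10⁻⁴ × 0.7 = 0.02023 m
1.3 × 2.49×10⁻⁴ × 640 = 0.207168 m
Layer 3: 0.25 × 380 × 1.6×10⁻⁴ = 0.01520 m
1120–2420 m: 0.89×10⁻⁴ × 1300 × 0.18 = 0.020826 m
Δh = 0.02023 + 0.207168 + 0.01520 + 0.020826 = 0.263424 m

Δh = 260 mm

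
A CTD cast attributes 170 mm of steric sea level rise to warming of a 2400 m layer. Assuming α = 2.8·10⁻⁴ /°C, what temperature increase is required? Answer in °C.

ΔT ≈ 0.253 °C

ΔT = Δh/(αH) = 0.17 / (2.8×10⁻⁴ × 2400) ≈ 0.2530 °C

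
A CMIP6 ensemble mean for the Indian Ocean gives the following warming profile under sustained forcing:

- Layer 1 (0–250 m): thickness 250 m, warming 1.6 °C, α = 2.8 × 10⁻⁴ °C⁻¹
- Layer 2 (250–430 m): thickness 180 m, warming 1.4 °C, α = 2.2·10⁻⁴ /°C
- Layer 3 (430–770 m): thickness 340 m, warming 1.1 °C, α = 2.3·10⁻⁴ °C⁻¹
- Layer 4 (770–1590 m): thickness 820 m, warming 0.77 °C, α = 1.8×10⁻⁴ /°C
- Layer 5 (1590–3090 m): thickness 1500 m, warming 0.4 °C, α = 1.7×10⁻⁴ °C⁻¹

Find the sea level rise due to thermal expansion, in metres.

250 × 1.6 × 2.8×10⁻⁴ = 0.11200 m
Layer 2: 180 × 1.4 × 2.2×10⁻⁴ = 0.05544 m
Layer 3: 340 × 1.1 × 2.3×10⁻⁴ = 0.08602 m
770–1590 m: 820 × 0.77 × 1.8×10⁻⁴ = 0.113652 m
1590–3090 m: 1.7×10⁻⁴ × 1500 × 0.4 = 0.10200 m
Δh = 0.11200 + 0.05544 + 0.08602 + 0.113652 + 0.10200 = 0.469112 m

0.469 m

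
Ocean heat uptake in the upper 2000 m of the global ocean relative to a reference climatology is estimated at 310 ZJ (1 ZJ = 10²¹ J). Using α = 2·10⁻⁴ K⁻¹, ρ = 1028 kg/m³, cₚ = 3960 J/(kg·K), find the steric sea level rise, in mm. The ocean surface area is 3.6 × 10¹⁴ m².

42.3 mm of thermosteric rise

Per unit area: Q = 310×10²¹ / (3.6×10¹⁴) ≈ 8.611×10⁸ J/m²
Δh = αQ/(ρcₚ) = 2×10⁻⁴ × 8.611×10⁸ / (1028 × 3960) ≈ 0.042305 m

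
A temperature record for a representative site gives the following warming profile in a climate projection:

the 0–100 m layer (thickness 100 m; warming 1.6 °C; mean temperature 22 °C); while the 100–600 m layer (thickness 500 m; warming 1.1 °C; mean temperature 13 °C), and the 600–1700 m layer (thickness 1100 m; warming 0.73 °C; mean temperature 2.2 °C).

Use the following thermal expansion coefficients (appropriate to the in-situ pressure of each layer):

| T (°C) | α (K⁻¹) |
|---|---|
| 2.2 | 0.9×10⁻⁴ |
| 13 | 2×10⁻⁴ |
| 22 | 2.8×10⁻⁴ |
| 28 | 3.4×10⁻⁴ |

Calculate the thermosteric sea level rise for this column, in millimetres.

Layer 1 at 22 °C → α = 2.8×10⁻⁴ K⁻¹
Layer 2 at 13 °C → α = 2×10⁻⁴ K⁻¹
Layer 3 at 2.2 °C → α = 0.9×10⁻⁴ K⁻¹
0–100 m: 100 × 2.8×10⁻⁴ × 1.6 = 0.04480 m
Layer 2: 500 × 2×10⁻⁴ × 1.1 = 0.11000 m
0.73 × 0.9×10⁻⁴ × 1100 = 0.07227 m
Δh = 0.04480 + 0.11000 + 0.07227 = 0.22707 m ≈ 227 mm

Δh ≈ 227 mm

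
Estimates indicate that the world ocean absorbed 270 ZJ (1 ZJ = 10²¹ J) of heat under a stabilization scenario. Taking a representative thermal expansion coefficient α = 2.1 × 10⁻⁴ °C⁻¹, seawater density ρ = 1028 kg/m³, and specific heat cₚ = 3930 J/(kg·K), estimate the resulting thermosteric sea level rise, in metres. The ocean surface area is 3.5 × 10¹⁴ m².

Per unit area: Q = 270×10²¹ / (3.5×10¹⁴) ≈ 7.714×10⁸ J/m²
Δh = αQ/(ρcₚ) = 2.1×10⁻⁴ × 7.714×10⁸ / (1028 × 3930) ≈ 0.040097 m

about 0.0401 m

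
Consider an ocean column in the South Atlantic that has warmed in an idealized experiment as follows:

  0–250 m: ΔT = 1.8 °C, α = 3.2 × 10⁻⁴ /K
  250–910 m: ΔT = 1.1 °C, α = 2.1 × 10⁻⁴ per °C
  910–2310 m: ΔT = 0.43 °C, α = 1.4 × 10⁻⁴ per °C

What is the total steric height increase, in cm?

Δh = 38.1 cm

1.8 × 250 × 3.2×10⁻⁴ = 0.14400 m
Layer 2: 2.1×10⁻⁴ × 1.1 × 660 = 0.15246 m
Layer 3: 0.43 × 1400 × 1.4×10⁻⁴ = 0.08428 m
Δh = 0.14400 + 0.15246 + 0.08428 = 0.38074 m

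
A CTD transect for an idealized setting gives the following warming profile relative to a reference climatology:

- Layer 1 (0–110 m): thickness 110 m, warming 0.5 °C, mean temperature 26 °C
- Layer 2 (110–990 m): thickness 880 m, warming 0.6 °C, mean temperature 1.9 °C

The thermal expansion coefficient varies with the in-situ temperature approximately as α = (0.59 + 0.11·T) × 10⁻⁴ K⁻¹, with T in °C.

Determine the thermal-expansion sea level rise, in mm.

61.2 mm of thermosteric rise

Layer 1: α = (0.59 + 0.11×26)×10⁻⁴ = 3.45×10⁻⁴ K⁻¹
Layer 2: α = (0.59 + 0.11×1.9)×10⁻⁴ = 0.799×10⁻⁴ K⁻¹
110 × 3.45×10⁻⁴ × 0.5 = 0.018975 m
110–990 m: 0.799×10⁻⁴ × 880 × 0.6 = 0.0421872 m
Δh = 0.018975 + 0.0421872 = 0.0611622 m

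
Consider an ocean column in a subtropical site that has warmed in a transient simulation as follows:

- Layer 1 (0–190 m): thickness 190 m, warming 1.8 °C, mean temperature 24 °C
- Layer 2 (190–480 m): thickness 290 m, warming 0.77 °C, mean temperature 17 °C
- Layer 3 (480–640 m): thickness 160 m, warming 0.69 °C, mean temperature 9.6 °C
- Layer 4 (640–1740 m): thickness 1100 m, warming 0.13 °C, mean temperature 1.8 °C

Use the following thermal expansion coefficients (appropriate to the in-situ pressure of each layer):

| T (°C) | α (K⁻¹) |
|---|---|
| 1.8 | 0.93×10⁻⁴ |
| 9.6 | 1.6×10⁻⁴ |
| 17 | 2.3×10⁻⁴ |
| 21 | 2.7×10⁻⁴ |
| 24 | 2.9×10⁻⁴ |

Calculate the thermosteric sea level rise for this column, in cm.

Layer 1 at 24 °C → α = 2.9×10⁻⁴ K⁻¹
Layer 2 at 17 °C → α = 2.3×10⁻⁴ K⁻¹
Layer 3 at 9.6 °C → α = 1.6×10⁻⁴ K⁻¹
Layer 4 at 1.8 °C → α = 0.93×10⁻⁴ K⁻¹
Layer 1: 2.9×10⁻⁴ × 1.8 × 190 = 0.09918 m
2.3×10⁻⁴ × 0.77 × 290 = 0.051359 m
Layer 3: 160 × 1.6×10⁻⁴ × 0.69 = 0.017664 m
Layer 4: 0.93×10⁻⁴ × 0.13 × 1100 = 0.013299 m
Δh = 0.09918 + 0.051359 + 0.017664 + 0.013299 = 0.181502 m

Δh = 18 cm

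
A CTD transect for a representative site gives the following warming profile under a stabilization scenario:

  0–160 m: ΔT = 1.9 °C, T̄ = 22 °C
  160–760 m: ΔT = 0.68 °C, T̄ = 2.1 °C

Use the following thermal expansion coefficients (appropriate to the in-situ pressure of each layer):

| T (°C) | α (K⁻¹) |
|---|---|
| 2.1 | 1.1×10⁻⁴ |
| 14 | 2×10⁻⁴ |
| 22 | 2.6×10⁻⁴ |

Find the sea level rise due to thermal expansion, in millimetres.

Δh = 124 mm

Layer 1 at 22 °C → α = 2.6×10⁻⁴ K⁻¹
Layer 2 at 2.1 °C → α = 1.1×10⁻⁴ K⁻¹
1.9 × 2.6×10⁻⁴ × 160 = 0.07904 m
160–760 m: 1.1×10⁻⁴ × 600 × 0.68 = 0.04488 m
Δh = 0.07904 + 0.04488 = 0.12392 m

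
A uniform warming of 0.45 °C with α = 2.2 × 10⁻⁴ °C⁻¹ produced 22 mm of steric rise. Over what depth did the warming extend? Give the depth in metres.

222 m

H = Δh/(αΔT) = 0.022 / (2.2×10⁻⁴ × 0.45) ≈ 222.2 m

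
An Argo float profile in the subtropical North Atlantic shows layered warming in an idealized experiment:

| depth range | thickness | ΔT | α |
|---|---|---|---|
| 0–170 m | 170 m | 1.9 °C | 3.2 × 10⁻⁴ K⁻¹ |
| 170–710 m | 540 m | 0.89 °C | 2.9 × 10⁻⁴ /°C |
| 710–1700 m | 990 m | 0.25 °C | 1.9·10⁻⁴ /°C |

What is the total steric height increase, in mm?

290 mm of thermosteric rise

Layer 1: 1.9 × 3.2×10⁻⁴ × 170 = 0.10336 m
0.89 × 540 × 2.9×10⁻⁴ = 0.139374 m
710–1700 m: 0.25 × 990 × 1.9×10⁻⁴ = 0.047025 m
Δh = 0.10336 + 0.139374 + 0.047025 = 0.289759 m ≈ 290 mm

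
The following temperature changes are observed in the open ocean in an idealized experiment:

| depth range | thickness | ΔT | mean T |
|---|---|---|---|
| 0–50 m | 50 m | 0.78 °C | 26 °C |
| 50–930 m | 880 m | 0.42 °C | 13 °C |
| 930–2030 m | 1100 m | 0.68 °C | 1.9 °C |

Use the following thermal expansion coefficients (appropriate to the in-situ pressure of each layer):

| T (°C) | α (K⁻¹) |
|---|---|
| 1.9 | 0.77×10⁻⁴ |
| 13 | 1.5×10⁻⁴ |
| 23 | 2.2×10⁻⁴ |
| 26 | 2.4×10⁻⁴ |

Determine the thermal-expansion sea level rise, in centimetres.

Δh ≈ 12 cm

Layer 1 at 26 °C → α = 2.4×10⁻⁴ K⁻¹
Layer 2 at 13 °C → α = 1.5×10⁻⁴ K⁻¹
Layer 3 at 1.9 °C → α = 0.77×10⁻⁴ K⁻¹
2.4×10⁻⁴ × 50 × 0.78 = 0.00936 m
880 × 0.42 × 1.5×10⁻⁴ = 0.05544 m
Layer 3: 0.77×10⁻⁴ × 1100 × 0.68 = 0.057596 m
Δh = 0.00936 + 0.05544 + 0.057596 = 0.122396 m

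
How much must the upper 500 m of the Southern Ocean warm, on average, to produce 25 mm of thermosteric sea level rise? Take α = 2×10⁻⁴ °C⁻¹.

ΔT = Δh/(αH) = 0.025 / (2×10⁻⁴ × 500) = 0.2500 K

about 0.250 K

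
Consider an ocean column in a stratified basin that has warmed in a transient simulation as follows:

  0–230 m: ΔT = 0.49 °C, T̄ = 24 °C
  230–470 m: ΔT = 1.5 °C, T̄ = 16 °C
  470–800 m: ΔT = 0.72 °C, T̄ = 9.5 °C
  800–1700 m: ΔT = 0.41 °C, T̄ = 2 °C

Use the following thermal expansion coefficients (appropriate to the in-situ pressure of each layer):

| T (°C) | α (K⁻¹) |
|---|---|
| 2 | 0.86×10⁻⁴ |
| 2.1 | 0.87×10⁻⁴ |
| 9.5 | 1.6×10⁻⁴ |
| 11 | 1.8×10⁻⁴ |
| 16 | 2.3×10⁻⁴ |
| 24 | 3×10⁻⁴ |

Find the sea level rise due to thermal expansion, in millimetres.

about 190 mm

Layer 1 at 24 °C → α = 3×10⁻⁴ K⁻¹
Layer 2 at 16 °C → α = 2.3×10⁻⁴ K⁻¹
Layer 3 at 9.5 °C → α = 1.6×10⁻⁴ K⁻¹
Layer 4 at 2 °C → α = 0.86×10⁻⁴ K⁻¹
0–230 m: 230 × 3×10⁻⁴ × 0.49 = 0.03381 m
230–470 m: 1.5 × 240 × 2.3×10⁻⁴ = 0.08280 m
Layer 3: 0.72 × 330 × 1.6×10⁻⁴ = 0.038016 m
0.86×10⁻⁴ × 900 × 0.41 = 0.031734 m
Δh = 0.03381 + 0.08280 + 0.038016 + 0.031734 = 0.18636 m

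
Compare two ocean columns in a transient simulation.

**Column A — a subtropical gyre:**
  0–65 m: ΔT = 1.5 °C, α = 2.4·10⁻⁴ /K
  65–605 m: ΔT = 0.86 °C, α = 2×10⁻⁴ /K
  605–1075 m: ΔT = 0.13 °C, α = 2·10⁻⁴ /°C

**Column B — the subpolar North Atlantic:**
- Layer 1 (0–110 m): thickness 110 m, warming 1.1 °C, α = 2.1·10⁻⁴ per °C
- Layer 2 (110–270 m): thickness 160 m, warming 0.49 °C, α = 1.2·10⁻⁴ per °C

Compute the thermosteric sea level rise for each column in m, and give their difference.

Δh_A ≈ 0.13 m, Δh_B ≈ 0.035 m; difference ≈ 0.094 m

A 1.5 × 65 × 2.4×10⁻⁴ = 0.02340 m
A 0.86 × 540 × 2×10⁻⁴ = 0.09288 m
A Layer 3: 2×10⁻⁴ × 0.13 × 470 = 0.01222 m
A total: 0.12850 m
B Layer 1: 110 × 1.1 × 2.1×10⁻⁴ = 0.02541 m
B Layer 2: 1.2×10⁻⁴ × 160 × 0.49 = 0.009408 m
B total: 0.034818 m
Difference: 0.12850 − 0.034818 = 0.093682 m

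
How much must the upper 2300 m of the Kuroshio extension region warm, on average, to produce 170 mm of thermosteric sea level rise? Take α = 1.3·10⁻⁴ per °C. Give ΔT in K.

about 0.569 K

ΔT = Δh/(αH) = 0.17 / (1.3×10⁻⁴ × 2300) ≈ 0.5686 K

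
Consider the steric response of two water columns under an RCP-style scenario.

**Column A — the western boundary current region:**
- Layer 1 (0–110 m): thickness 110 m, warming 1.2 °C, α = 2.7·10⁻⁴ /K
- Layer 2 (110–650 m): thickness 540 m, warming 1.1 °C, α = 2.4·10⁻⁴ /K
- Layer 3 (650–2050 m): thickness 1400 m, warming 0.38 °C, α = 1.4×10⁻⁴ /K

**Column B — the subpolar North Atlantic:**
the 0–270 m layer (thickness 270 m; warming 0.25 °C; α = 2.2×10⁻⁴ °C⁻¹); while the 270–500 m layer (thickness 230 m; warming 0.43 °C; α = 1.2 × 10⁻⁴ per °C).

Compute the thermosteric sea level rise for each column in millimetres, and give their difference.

A: 250 mm; B: 27 mm; difference 230 mm

A 2.7×10⁻⁴ × 1.2 × 110 = 0.03564 m
A 110–650 m: 540 × 1.1 × 2.4×10⁻⁴ = 0.14256 m
A Layer 3: 1400 × 1.4×10⁻⁴ × 0.38 = 0.07448 m
A total: 0.25268 m
B 2.2×10⁻⁴ × 270 × 0.25 = 0.01485 m
B Layer 2: 230 × 1.2×10⁻⁴ × 0.43 = 0.011868 m
B total: 0.026718 m
Difference: 0.25268 − 0.026718 = 0.225962 m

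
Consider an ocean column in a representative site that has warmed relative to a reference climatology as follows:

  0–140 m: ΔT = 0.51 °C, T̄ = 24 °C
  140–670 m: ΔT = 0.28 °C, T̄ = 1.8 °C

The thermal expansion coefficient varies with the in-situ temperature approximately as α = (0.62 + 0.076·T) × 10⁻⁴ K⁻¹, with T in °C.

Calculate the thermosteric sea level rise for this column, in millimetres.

Layer 1: α = (0.62 + 0.076×24)×10⁻⁴ = 2.444×10⁻⁴ K⁻¹
Layer 2: α = (0.62 + 0.076×1.8)×10⁻⁴ = 0.7568×10⁻⁴ K⁻¹
0.51 × 2.444×10⁻⁴ × 140 = 0.01745016 m
140–670 m: 0.28 × 530 × 0.7568×10⁻⁴ = 0.011230912 m
Δh = 0.01745016 + 0.011230912 = 0.028681072 m ≈ 28.7 mm

28.7 mm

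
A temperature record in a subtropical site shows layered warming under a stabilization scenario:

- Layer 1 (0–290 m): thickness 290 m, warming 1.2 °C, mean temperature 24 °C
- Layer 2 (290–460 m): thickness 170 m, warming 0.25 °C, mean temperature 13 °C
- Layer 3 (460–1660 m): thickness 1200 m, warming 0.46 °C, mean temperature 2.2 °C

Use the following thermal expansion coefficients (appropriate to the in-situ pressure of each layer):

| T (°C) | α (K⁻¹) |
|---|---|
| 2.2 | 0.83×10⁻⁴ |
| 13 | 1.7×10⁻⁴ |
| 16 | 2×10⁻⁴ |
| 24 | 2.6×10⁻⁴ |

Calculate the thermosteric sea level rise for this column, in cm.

Layer 1 at 24 °C → α = 2.6×10⁻⁴ K⁻¹
Layer 2 at 13 °C → α = 1.7×10⁻⁴ K⁻¹
Layer 3 at 2.2 °C → α = 0.83×10⁻⁴ K⁻¹
Layer 1: 2.6×10⁻⁴ × 1.2 × 290 = 0.09048 m
Layer 2: 0.25 × 1.7×10⁻⁴ × 170 = 0.007225 m
460–1660 m: 0.83×10⁻⁴ × 0.46 × 1200 = 0.045816 m
Δh = 0.09048 + 0.007225 + 0.045816 = 0.143521 m

14 cm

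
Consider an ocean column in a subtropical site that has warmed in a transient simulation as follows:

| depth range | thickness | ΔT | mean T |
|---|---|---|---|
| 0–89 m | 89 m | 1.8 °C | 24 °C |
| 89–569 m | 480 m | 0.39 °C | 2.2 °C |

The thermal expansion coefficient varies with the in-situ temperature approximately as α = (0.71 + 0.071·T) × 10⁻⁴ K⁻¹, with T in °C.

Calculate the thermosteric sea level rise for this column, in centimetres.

about 5.5 cm

Layer 1: α = (0.71 + 0.071×24)×10⁻⁴ = 2.414×10⁻⁴ K⁻¹
Layer 2: α = (0.71 + 0.071×2.2)×10⁻⁴ = 0.8662×10⁻⁴ K⁻¹
Layer 1: 2.414×10⁻⁴ × 89 × 1.8 = 0.03867228 m
89–569 m: 480 × 0.39 × 0.8662×10⁻⁴ = 0.016215264 m
Δh = 0.03867228 + 0.016215264 = 0.054887544 m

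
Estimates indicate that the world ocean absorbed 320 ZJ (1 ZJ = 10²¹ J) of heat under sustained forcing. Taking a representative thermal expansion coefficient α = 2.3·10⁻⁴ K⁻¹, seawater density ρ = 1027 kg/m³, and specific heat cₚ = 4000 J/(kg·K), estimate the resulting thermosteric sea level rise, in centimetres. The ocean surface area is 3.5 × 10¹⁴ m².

Per unit area: Q = 320×10²¹ / (3.5×10¹⁴) ≈ 9.143×10⁸ J/m²
Δh = αQ/(ρcₚ) = 2.3×10⁻⁴ × 9.143×10⁸ / (1027 × 4000) ≈ 0.05119 m

Δh = 5.12 cm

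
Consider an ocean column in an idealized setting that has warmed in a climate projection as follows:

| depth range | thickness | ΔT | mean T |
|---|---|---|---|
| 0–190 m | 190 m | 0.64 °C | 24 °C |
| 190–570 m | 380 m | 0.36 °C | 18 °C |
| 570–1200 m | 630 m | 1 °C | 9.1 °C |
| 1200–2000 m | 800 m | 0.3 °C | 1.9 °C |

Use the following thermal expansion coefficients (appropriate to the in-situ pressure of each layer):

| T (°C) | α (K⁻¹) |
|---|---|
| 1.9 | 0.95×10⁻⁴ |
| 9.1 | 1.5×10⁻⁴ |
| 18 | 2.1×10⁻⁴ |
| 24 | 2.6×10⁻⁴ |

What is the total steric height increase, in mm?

about 178 mm

Layer 1 at 24 °C → α = 2.6×10⁻⁴ K⁻¹
Layer 2 at 18 °C → α = 2.1×10⁻⁴ K⁻¹
Layer 3 at 9.1 °C → α = 1.5×10⁻⁴ K⁻¹
Layer 4 at 1.9 °C → α = 0.95×10⁻⁴ K⁻¹
0–190 m: 190 × 0.64 × 2.6×10⁻⁴ = 0.031616 m
Layer 2: 380 × 0.36 × 2.1×10⁻⁴ = 0.028728 m
1.5×10⁻⁴ × 630 × 1 = 0.09450 m
1200–2000 m: 800 × 0.95×10⁻⁴ × 0.3 = 0.02280 m
Δh = 0.031616 + 0.028728 + 0.09450 + 0.02280 = 0.177644 m ≈ 178 mm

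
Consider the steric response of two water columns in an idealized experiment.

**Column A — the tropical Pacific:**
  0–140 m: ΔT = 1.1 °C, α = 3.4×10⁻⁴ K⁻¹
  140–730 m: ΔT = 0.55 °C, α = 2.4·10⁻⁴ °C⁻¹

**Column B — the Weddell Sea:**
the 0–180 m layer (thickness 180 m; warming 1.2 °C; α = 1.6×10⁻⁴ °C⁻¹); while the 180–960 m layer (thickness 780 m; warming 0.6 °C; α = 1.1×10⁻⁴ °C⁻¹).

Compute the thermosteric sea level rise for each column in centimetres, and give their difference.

A 0–140 m: 3.4×10⁻⁴ × 140 × 1.1 = 0.05236 m
A 590 × 0.55 × 2.4×10⁻⁴ = 0.07788 m
A total: 0.13024 m
B 180 × 1.2 × 1.6×10⁻⁴ = 0.03456 m
B 1.1×10⁻⁴ × 780 × 0.6 = 0.05148 m
B total: 0.08604 m
Difference: 0.13024 − 0.08604 = 0.04420 m

Δh_A ≈ 13.0 cm, Δh_B ≈ 8.60 cm; difference ≈ 4.42 cm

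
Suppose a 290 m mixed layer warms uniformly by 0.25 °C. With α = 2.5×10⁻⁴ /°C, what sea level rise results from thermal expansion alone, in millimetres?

about 18 mm

Δh = αΔT·H = 2.5×10⁻⁴ × 0.25 × 290 = 0.018125 m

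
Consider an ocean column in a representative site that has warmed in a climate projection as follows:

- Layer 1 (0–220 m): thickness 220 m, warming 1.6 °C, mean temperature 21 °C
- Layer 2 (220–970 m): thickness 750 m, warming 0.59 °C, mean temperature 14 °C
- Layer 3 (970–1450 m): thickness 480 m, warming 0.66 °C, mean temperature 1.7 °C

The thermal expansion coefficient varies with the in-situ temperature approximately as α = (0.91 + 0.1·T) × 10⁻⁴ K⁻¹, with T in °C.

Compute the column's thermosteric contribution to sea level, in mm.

Layer 1: α = (0.91 + 0.1×21)×10⁻⁴ = 3.01×10⁻⁴ K⁻¹
Layer 2: α = (0.91 + 0.1×14)×10⁻⁴ = 2.31×10⁻⁴ K⁻¹
Layer 3: α = (0.91 + 0.1×1.7)×10⁻⁴ = 1.08×10⁻⁴ K⁻¹
1.6 × 220 × 3.01×10⁻⁴ = 0.105952 m
220–970 m: 750 × 2.31×10⁻⁴ × 0.59 = 0.1022175 m
Layer 3: 480 × 0.66 × 1.08×10⁻⁴ = 0.0342144 m
Δh = 0.105952 + 0.1022175 + 0.0342144 = 0.2423839 m

Δh = 240 mm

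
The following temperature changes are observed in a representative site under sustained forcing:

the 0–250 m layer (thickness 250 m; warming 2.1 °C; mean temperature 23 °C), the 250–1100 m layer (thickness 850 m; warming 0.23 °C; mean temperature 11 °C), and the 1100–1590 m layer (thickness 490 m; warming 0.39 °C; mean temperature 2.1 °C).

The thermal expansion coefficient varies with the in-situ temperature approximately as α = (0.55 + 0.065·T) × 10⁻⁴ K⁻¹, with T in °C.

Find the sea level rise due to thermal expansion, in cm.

Layer 1: α = (0.55 + 0.065×23)×10⁻⁴ = 2.045×10⁻⁴ K⁻¹
Layer 2: α = (0.55 + 0.065×11)×10⁻⁴ = 1.265×10⁻⁴ K⁻¹
Layer 3: α = (0.55 + 0.065×2.1)×10⁻⁴ = 0.6865×10⁻⁴ K⁻¹
2.045×10⁻⁴ × 2.1 × 250 = 0.1073625 m
850 × 0.23 × 1.265×10⁻⁴ = 0.02473075 m
0.6865×10⁻⁴ × 0.39 × 490 = 0.013119015 m
Δh = 0.1073625 + 0.02473075 + 0.013119015 = 0.145212265 m

15 cm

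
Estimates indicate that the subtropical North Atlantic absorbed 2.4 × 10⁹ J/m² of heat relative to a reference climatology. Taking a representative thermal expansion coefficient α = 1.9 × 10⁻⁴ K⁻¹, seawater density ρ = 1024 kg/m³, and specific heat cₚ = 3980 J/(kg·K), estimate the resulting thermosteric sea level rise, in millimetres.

Δh = αQ/(ρcₚ) = 1.9×10⁻⁴ × 2.4×10⁹ / (1024 × 3980) ≈ 0.11189 m

112 mm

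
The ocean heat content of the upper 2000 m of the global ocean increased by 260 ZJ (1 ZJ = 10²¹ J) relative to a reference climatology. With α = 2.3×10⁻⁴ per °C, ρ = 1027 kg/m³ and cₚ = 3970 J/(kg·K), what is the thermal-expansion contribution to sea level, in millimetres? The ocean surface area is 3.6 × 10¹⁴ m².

about 41 mm

Per unit area: Q = 260×10²¹ / (3.6×10¹⁴) ≈ 7.222×10⁸ J/m²
Δh = αQ/(ρcₚ) = 2.3×10⁻⁴ × 7.222×10⁸ / (1027 × 3970) ≈ 0.04074 m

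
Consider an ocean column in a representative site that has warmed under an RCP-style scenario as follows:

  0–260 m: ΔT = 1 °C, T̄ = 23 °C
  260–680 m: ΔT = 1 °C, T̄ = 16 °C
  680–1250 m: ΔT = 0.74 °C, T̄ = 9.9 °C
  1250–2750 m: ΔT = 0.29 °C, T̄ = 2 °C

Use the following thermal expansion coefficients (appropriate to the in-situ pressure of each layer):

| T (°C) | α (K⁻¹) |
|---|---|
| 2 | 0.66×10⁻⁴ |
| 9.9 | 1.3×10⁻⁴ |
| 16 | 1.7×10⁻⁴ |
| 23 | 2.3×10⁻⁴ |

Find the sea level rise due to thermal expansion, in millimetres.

Δh ≈ 210 mm

Layer 1 at 23 °C → α = 2.3×10⁻⁴ K⁻¹
Layer 2 at 16 °C → α = 1.7×10⁻⁴ K⁻¹
Layer 3 at 9.9 °C → α = 1.3×10⁻⁴ K⁻¹
Layer 4 at 2 °C → α = 0.66×10⁻⁴ K⁻¹
0–260 m: 1 × 2.3×10⁻⁴ × 260 = 0.05980 m
260–680 m: 1 × 1.7×10⁻⁴ × 420 = 0.07140 m
Layer 3: 0.74 × 1.3×10⁻⁴ × 570 = 0.054834 m
Layer 4: 0.66×10⁻⁴ × 1500 × 0.29 = 0.02871 m
Δh = 0.05980 + 0.07140 + 0.054834 + 0.02871 = 0.214744 m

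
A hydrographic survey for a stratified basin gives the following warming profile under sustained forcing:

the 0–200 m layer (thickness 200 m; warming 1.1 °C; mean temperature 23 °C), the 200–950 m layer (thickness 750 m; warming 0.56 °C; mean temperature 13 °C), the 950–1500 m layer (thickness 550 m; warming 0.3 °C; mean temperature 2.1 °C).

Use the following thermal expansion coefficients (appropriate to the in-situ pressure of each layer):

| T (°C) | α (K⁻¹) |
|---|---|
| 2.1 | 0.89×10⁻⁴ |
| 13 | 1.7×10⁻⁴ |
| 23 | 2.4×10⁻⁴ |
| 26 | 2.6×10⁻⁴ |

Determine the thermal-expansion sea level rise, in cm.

13.9 cm

Layer 1 at 23 °C → α = 2.4×10⁻⁴ K⁻¹
Layer 2 at 13 °C → α = 1.7×10⁻⁴ K⁻¹
Layer 3 at 2.1 °C → α = 0.89×10⁻⁴ K⁻¹
1.1 × 200 × 2.4×10⁻⁴ = 0.05280 m
1.7×10⁻⁴ × 0.56 × 750 = 0.07140 m
950–1500 m: 550 × 0.3 × 0.89×10⁻⁴ = 0.014685 m
Δh = 0.05280 + 0.07140 + 0.014685 = 0.138885 m ≈ 13.9 cm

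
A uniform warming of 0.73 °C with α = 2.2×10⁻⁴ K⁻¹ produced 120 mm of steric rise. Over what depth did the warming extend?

H = Δh/(αΔT) = 0.12 / (2.2×10⁻⁴ × 0.73) ≈ 747.2 m

H ≈ 750 m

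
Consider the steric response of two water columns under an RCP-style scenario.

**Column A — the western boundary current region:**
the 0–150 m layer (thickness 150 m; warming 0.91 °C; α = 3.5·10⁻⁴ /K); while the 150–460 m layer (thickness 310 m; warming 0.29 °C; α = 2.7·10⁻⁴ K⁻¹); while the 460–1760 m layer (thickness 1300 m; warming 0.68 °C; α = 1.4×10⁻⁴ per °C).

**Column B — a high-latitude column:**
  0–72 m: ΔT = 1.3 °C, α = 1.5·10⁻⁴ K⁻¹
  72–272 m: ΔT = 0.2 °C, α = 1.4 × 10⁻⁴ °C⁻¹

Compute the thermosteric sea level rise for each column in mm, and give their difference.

A Layer 1: 150 × 3.5×10⁻⁴ × 0.91 = 0.047775 m
A 0.29 × 310 × 2.7×10⁻⁴ = 0.024273 m
A Layer 3: 1300 × 1.4×10⁻⁴ × 0.68 = 0.12376 m
A total: 0.195808 m
B 0–72 m: 1.5×10⁻⁴ × 1.3 × 72 = 0.01404 m
B 0.2 × 200 × 1.4×10⁻⁴ = 0.00560 m
B total: 0.01964 m
Difference: 0.195808 − 0.01964 = 0.176168 m

A: 200 mm; B: 20 mm; difference 180 mm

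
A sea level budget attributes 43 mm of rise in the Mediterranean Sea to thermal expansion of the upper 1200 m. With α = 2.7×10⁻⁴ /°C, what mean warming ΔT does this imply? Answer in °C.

ΔT = Δh/(αH) = 0.043 / (2.7×10⁻⁴ × 1200) ≈ 0.1327 °C

0.13 °C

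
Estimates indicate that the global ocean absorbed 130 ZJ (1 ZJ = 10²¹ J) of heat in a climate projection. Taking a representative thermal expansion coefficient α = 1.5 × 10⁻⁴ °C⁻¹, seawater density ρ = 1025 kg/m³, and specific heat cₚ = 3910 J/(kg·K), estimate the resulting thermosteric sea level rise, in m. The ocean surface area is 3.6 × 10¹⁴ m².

Per unit area: Q = 130×10²¹ / (3.6×10¹⁴) ≈ 3.611×10⁸ J/m²
Δh = αQ/(ρcₚ) = 1.5×10⁻⁴ × 3.611×10⁸ / (1025 × 3910) ≈ 0.013515 m

0.014 m of thermosteric rise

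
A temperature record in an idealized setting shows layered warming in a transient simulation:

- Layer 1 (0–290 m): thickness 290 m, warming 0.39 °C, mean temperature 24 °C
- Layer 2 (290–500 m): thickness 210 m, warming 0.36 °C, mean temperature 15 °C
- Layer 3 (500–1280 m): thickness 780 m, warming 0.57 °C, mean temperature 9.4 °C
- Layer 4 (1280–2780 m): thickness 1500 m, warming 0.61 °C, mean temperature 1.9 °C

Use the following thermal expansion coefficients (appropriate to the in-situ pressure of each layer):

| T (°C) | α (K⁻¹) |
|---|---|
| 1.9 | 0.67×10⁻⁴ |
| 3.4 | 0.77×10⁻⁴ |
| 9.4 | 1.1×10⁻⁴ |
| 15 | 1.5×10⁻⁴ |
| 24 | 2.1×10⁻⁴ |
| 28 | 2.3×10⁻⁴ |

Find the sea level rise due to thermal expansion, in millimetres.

Layer 1 at 24 °C → α = 2.1×10⁻⁴ K⁻¹
Layer 2 at 15 °C → α = 1.5×10⁻⁴ K⁻¹
Layer 3 at 9.4 °C → α = 1.1×10⁻⁴ K⁻¹
Layer 4 at 1.9 °C → α = 0.67×10⁻⁴ K⁻¹
0–290 m: 290 × 0.39 × 2.1×10⁻⁴ = 0.023751 m
290–500 m: 0.36 × 210 × 1.5×10⁻⁴ = 0.01134 m
1.1×10⁻⁴ × 0.57 × 780 = 0.048906 m
Layer 4: 0.61 × 0.67×10⁻⁴ × 1500 = 0.061305 m
Δh = 0.023751 + 0.01134 + 0.048906 + 0.061305 = 0.145302 m

about 145 mm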